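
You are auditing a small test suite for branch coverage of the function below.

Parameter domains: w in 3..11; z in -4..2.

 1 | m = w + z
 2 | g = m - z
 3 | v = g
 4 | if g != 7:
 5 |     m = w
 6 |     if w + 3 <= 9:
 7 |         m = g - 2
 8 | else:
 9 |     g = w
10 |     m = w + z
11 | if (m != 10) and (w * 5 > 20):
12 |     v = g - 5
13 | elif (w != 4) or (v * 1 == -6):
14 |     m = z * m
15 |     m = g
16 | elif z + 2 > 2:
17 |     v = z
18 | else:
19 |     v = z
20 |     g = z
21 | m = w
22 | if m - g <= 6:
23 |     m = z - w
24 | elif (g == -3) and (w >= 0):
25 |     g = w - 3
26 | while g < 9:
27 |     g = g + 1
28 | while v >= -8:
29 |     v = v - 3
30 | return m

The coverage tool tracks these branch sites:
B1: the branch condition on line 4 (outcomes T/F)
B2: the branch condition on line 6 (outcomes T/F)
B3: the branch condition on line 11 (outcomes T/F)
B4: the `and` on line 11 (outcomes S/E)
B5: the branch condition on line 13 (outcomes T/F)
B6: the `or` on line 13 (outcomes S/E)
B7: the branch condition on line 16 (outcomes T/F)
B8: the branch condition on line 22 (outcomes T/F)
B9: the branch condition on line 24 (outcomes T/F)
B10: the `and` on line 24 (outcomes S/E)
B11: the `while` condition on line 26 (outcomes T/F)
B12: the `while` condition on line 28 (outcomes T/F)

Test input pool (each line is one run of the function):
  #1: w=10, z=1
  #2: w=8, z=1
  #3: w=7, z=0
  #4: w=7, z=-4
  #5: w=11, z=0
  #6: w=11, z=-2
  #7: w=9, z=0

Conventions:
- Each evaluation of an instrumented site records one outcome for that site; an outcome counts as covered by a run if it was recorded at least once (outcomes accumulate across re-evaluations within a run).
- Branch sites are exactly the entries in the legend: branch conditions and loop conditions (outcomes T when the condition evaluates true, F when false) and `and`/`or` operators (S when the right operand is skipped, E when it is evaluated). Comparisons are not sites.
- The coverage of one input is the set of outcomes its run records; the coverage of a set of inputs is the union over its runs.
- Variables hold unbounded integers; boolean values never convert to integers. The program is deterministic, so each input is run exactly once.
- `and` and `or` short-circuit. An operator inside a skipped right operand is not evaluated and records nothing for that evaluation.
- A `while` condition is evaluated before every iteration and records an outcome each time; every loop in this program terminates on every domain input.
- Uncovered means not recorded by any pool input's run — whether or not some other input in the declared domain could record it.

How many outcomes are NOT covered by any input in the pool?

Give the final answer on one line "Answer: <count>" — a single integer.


input #1 (w=10, z=1): events B1->T, B2->F, B4->S, B3->F, B6->S, B5->T, B8->T, B11->F, B12->T, B12->T, B12->T, B12->T, B12->T, B12->T, ...; covers B1=T, B2=F, B3=F, B4=S, B5=T, B6=S, B8=T, B11=F, B12=T, B12=F
input #2 (w=8, z=1): events B1->T, B2->F, B4->E, B3->T, B8->T, B11->T, B11->F, B12->T, B12->T, B12->T, B12->T, B12->F; covers B1=T, B2=F, B3=T, B4=E, B8=T, B11=T, B11=F, B12=T, B12=F
input #3 (w=7, z=0): events B1->F, B4->E, B3->T, B8->T, B11->T, B11->T, B11->F, B12->T, B12->T, B12->T, B12->T, B12->F; covers B1=F, B3=T, B4=E, B8=T, B11=T, B11=F, B12=T, B12=F
input #4 (w=7, z=-4): events B1->F, B4->E, B3->T, B8->T, B11->T, B11->T, B11->F, B12->T, B12->T, B12->T, B12->T, B12->F; covers B1=F, B3=T, B4=E, B8=T, B11=T, B11=F, B12=T, B12=F
input #5 (w=11, z=0): events B1->T, B2->F, B4->E, B3->T, B8->T, B11->F, B12->T, B12->T, B12->T, B12->T, B12->T, B12->F; covers B1=T, B2=F, B3=T, B4=E, B8=T, B11=F, B12=T, B12=F
input #6 (w=11, z=-2): events B1->T, B2->F, B4->E, B3->T, B8->T, B11->F, B12->T, B12->T, B12->T, B12->T, B12->T, B12->F; covers B1=T, B2=F, B3=T, B4=E, B8=T, B11=F, B12=T, B12=F
input #7 (w=9, z=0): events B1->T, B2->F, B4->E, B3->T, B8->T, B11->F, B12->T, B12->T, B12->T, B12->T, B12->T, B12->F; covers B1=T, B2=F, B3=T, B4=E, B8=T, B11=F, B12=T, B12=F
union over the pool: B1=T, B1=F, B2=F, B3=T, B3=F, B4=S, B4=E, B5=T, B6=S, B8=T, B11=T, B11=F, B12=T, B12=F
uncovered (10 of 24): B2=T, B5=F, B6=E, B7=T, B7=F, B8=F, B9=T, B9=F, B10=S, B10=E
Answer: 10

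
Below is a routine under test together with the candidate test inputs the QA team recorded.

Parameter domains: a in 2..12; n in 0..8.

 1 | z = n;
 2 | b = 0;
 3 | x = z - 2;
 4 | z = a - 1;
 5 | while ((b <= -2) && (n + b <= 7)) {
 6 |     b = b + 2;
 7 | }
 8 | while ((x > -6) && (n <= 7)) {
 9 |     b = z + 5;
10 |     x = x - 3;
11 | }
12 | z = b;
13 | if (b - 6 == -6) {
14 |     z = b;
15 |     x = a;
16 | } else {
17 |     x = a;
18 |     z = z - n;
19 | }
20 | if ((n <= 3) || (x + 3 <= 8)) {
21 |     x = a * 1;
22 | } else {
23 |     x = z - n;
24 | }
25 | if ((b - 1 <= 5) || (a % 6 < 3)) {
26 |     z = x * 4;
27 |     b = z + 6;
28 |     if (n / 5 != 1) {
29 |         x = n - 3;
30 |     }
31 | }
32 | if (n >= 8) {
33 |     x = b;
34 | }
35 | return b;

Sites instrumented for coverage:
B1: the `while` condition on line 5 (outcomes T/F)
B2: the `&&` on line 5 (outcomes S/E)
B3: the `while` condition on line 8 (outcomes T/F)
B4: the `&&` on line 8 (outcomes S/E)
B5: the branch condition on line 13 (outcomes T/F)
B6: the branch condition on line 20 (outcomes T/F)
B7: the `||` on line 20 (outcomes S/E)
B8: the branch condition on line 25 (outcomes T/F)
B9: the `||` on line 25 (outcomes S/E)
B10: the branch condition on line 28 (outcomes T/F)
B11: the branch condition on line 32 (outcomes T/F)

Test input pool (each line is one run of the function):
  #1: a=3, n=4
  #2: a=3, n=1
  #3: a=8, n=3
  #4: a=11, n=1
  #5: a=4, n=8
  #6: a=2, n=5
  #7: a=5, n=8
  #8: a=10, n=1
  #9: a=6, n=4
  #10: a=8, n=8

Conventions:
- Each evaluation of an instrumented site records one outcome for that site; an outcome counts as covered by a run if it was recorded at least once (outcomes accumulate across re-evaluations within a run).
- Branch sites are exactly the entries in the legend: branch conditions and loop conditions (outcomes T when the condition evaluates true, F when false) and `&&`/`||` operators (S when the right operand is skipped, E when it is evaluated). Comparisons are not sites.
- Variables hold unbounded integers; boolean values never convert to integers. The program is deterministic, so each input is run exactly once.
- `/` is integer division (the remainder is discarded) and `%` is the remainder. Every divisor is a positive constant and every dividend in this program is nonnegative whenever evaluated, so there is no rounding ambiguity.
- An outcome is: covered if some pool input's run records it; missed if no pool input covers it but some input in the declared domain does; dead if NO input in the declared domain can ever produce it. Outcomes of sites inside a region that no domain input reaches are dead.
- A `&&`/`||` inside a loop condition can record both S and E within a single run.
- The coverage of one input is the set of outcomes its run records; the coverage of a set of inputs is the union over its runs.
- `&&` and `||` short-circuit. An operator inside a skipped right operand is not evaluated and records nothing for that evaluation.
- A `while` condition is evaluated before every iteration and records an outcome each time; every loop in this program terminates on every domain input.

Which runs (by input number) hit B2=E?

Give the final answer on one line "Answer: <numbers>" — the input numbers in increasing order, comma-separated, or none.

input #1 (a=3, n=4): does not produce B2=E
input #2 (a=3, n=1): does not produce B2=E
input #3 (a=8, n=3): does not produce B2=E
input #4 (a=11, n=1): does not produce B2=E
input #5 (a=4, n=8): does not produce B2=E
input #6 (a=2, n=5): does not produce B2=E
input #7 (a=5, n=8): does not produce B2=E
input #8 (a=10, n=1): does not produce B2=E
input #9 (a=6, n=4): does not produce B2=E
input #10 (a=8, n=8): does not produce B2=E

Answer: none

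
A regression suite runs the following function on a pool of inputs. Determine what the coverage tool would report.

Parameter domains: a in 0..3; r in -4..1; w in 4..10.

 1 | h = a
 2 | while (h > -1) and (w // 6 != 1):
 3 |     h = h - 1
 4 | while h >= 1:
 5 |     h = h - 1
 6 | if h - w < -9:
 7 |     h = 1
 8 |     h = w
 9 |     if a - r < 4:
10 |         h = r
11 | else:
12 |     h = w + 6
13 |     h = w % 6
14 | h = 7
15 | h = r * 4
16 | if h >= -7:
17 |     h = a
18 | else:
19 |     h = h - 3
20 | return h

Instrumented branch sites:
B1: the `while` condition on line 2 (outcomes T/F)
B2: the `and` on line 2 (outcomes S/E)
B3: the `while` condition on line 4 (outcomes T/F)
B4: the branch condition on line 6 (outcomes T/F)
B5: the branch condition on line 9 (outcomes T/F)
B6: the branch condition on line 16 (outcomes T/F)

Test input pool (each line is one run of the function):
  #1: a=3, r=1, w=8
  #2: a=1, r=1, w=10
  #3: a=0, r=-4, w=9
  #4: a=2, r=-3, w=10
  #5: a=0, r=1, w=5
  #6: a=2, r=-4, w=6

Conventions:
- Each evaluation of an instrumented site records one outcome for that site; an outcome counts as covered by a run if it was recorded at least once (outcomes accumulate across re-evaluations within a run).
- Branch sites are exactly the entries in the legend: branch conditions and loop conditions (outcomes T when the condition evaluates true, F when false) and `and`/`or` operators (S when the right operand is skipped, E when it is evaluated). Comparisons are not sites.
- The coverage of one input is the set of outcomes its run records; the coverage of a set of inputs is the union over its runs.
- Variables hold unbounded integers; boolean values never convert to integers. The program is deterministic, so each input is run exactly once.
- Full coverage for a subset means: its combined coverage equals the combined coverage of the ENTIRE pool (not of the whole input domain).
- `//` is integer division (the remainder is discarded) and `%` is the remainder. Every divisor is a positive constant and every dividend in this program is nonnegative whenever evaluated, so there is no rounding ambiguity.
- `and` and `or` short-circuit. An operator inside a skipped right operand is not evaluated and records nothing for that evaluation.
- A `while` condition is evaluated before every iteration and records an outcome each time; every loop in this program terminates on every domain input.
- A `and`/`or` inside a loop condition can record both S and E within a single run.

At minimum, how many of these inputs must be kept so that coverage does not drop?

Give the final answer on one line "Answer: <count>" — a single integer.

#1 (a=3, r=1, w=8) -> B2->E, B1->F, B3->T, B3->T, B3->T, B3->F, B4->F, B6->T; covered: B1=F, B2=E, B3=T, B3=F, B4=F, B6=T
#2 (a=1, r=1, w=10) -> B2->E, B1->F, B3->T, B3->F, B4->T, B5->T, B6->T; covered: B1=F, B2=E, B3=T, B3=F, B4=T, B5=T, B6=T
#3 (a=0, r=-4, w=9) -> B2->E, B1->F, B3->F, B4->F, B6->F; covered: B1=F, B2=E, B3=F, B4=F, B6=F
#4 (a=2, r=-3, w=10) -> B2->E, B1->F, B3->T, B3->T, B3->F, B4->T, B5->F, B6->F; covered: B1=F, B2=E, B3=T, B3=F, B4=T, B5=F, B6=F
#5 (a=0, r=1, w=5) -> B2->E, B1->T, B2->S, B1->F, B3->F, B4->F, B6->T; covered: B1=T, B1=F, B2=S, B2=E, B3=F, B4=F, B6=T
#6 (a=2, r=-4, w=6) -> B2->E, B1->F, B3->T, B3->T, B3->F, B4->F, B6->F; covered: B1=F, B2=E, B3=T, B3=F, B4=F, B6=F
pool-wide coverage (12 outcomes): B1=T, B1=F, B2=S, B2=E, B3=T, B3=F, B4=T, B4=F, B5=T, B5=F, B6=T, B6=F
checked all size-1 subsets: none covers 12 outcomes (max 7/12)
checked all size-2 subsets: none covers 12 outcomes (max 11/12)
inputs {2, 4, 5} (size 3) cover everything; no size-3 subset with a lexicographically smaller index list covers all 12

Answer: 3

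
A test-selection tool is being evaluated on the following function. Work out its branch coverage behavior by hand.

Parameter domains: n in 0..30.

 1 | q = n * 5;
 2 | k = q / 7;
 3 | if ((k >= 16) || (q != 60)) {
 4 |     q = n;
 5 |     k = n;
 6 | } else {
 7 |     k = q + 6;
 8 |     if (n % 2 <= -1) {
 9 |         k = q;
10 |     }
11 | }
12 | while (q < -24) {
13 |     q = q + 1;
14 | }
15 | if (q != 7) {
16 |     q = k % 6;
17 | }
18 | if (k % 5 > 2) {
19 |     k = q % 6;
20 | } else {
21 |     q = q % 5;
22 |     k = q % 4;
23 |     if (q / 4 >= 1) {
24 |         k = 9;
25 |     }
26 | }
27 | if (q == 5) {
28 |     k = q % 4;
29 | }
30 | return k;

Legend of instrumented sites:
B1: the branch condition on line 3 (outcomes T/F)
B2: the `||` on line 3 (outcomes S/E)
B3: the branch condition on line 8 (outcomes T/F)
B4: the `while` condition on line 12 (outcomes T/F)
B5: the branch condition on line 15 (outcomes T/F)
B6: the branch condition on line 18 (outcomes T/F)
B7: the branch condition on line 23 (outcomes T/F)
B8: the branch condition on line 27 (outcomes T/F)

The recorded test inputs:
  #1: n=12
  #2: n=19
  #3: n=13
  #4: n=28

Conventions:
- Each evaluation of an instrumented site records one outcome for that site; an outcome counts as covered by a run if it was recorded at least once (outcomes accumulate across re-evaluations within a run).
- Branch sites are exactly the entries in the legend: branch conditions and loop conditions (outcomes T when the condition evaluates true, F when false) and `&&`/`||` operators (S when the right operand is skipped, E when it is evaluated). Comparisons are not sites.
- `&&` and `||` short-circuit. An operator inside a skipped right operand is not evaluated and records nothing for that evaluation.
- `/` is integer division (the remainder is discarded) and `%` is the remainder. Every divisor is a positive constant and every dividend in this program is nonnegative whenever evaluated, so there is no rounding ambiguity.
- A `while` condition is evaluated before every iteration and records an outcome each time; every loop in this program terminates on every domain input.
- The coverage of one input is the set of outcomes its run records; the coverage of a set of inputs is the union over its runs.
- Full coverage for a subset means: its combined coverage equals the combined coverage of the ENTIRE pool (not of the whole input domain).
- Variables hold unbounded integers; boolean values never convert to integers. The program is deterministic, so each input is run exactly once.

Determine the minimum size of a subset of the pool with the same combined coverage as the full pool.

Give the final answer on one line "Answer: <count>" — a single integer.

run #1 (n=12) records B1=F, B2=E, B3=F, B4=F, B5=T, B6=F, B7=F, B8=F
run #2 (n=19) records B1=T, B2=E, B4=F, B5=T, B6=T, B8=F
run #3 (n=13) records B1=T, B2=E, B4=F, B5=T, B6=T, B8=F
run #4 (n=28) records B1=T, B2=S, B4=F, B5=T, B6=T, B8=F
together the pool reaches 11 outcomes: B1=T, B1=F, B2=S, B2=E, B3=F, B4=F, B5=T, B6=T, B6=F, B7=F, B8=F
size 1 is not enough: best union over all size-1 subsets is 8/11
size 2: inputs {1, 4} cover all 11 outcomes, and no lexicographically smaller subset of this size does

Answer: 2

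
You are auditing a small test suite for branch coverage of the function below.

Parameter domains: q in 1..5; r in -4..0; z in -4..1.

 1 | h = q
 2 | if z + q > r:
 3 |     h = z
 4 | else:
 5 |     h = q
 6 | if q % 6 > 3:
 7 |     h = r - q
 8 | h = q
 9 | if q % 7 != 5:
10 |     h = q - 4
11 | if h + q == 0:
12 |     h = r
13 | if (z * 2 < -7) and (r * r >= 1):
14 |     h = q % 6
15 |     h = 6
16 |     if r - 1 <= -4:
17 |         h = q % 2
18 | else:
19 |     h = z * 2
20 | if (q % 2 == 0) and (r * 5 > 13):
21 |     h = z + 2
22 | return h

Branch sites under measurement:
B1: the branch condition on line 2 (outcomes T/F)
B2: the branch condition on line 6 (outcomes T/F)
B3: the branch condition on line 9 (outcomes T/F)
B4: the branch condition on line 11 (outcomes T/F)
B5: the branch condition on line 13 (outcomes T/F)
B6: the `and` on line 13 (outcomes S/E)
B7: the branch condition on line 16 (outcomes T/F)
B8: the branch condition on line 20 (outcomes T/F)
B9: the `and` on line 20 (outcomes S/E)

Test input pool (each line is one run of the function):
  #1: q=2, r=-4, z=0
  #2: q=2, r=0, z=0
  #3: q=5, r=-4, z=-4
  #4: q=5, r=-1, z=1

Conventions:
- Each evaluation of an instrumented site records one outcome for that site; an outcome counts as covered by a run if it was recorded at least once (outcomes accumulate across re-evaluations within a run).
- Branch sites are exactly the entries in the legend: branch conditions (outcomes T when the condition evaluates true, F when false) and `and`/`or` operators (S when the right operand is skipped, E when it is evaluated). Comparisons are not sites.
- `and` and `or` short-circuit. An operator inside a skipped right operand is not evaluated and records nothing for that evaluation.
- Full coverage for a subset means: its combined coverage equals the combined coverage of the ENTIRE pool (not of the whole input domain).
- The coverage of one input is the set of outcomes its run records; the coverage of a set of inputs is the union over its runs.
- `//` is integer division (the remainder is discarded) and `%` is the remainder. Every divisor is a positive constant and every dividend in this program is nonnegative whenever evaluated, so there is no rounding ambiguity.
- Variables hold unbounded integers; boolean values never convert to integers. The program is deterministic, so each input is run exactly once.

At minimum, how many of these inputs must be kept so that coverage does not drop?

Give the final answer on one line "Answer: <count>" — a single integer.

#1 (q=2, r=-4, z=0) -> B1->T, B2->F, B3->T, B4->T, B6->S, B5->F, B9->E, B8->F; covered: B1=T, B2=F, B3=T, B4=T, B5=F, B6=S, B8=F, B9=E
#2 (q=2, r=0, z=0) -> B1->T, B2->F, B3->T, B4->T, B6->S, B5->F, B9->E, B8->F; covered: B1=T, B2=F, B3=T, B4=T, B5=F, B6=S, B8=F, B9=E
#3 (q=5, r=-4, z=-4) -> B1->T, B2->T, B3->F, B4->F, B6->E, B5->T, B7->T, B9->S, B8->F; covered: B1=T, B2=T, B3=F, B4=F, B5=T, B6=E, B7=T, B8=F, B9=S
#4 (q=5, r=-1, z=1) -> B1->T, B2->T, B3->F, B4->F, B6->S, B5->F, B9->S, B8->F; covered: B1=T, B2=T, B3=F, B4=F, B5=F, B6=S, B8=F, B9=S
together the pool reaches 15 outcomes: B1=T, B2=T, B2=F, B3=T, B3=F, B4=T, B4=F, B5=T, B5=F, B6=S, B6=E, B7=T, B8=F, B9=S, B9=E
every size-1 subset falls short of the 15 outcomes (best: 9/15)
at size 2, {1, 3} reaches all 15 outcomes; every lexicographically earlier size-2 subset fails

Answer: 2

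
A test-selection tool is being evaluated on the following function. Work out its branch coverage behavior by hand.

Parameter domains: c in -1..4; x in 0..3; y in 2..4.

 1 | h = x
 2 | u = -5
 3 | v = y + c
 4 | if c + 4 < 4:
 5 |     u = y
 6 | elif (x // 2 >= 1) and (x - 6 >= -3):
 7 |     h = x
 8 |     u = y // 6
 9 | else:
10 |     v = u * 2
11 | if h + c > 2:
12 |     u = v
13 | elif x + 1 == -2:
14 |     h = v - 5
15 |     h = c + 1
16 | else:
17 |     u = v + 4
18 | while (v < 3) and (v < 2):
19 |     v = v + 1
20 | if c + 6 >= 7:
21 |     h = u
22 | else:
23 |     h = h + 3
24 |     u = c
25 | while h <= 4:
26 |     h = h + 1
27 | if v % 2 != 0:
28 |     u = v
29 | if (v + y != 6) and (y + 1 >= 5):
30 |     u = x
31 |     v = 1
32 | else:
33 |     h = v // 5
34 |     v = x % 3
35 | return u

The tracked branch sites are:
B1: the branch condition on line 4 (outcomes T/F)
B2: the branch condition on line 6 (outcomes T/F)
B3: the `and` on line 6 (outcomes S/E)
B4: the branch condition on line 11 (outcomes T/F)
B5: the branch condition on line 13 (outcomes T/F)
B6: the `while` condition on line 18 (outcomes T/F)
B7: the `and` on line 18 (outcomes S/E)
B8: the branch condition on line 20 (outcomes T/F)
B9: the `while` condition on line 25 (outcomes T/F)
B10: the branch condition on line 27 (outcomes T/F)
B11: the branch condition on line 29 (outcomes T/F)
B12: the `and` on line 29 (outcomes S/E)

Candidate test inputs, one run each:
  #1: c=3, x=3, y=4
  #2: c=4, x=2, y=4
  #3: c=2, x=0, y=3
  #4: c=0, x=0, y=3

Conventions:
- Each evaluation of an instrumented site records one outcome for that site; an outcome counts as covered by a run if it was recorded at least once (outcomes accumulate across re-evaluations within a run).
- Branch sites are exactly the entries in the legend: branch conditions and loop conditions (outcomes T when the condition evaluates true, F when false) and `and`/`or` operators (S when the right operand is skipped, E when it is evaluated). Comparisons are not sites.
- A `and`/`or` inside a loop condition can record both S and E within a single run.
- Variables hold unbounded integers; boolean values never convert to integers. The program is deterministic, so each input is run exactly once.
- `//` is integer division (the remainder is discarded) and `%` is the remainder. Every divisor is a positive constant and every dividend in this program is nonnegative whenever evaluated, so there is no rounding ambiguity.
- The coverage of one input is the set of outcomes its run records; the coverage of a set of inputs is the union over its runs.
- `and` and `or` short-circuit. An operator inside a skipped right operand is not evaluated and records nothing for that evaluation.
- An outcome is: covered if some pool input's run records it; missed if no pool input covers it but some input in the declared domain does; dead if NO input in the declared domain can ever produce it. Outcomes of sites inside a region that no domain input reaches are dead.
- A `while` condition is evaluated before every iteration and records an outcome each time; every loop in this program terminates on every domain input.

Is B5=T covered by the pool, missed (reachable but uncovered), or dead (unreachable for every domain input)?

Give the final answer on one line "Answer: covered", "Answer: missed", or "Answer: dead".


no pool input records B5=T
checking all 72 inputs in the declared domain: B5=T is never recorded -> dead
Answer: dead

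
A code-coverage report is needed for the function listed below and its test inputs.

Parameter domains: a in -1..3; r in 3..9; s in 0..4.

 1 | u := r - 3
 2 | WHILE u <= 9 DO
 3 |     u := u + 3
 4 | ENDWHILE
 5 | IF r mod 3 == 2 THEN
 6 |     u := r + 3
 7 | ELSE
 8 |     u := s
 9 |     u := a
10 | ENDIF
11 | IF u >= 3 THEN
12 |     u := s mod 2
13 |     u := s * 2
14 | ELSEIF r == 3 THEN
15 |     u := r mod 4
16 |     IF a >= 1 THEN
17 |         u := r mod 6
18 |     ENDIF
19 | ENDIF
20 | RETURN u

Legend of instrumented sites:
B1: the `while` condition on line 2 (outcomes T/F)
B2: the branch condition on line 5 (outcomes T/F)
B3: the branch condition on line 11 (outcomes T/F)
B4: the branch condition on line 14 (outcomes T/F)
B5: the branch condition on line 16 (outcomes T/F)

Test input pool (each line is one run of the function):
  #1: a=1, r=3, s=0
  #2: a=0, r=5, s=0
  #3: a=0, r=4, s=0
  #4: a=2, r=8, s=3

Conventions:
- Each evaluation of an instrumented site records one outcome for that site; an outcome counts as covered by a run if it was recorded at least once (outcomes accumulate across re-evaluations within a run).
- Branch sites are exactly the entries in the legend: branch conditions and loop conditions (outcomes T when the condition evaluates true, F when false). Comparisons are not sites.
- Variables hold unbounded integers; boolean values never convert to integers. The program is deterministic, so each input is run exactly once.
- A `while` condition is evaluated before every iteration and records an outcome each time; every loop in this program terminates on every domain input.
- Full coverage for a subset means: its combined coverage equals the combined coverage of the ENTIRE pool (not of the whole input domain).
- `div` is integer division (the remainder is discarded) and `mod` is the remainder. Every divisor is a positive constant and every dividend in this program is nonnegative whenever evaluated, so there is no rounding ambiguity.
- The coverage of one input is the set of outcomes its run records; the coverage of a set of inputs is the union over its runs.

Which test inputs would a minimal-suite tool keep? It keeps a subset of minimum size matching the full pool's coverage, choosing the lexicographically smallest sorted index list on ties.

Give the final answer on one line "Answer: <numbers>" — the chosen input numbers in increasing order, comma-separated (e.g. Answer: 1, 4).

#1 (a=1, r=3, s=0) -> covered: B1=T, B1=F, B2=F, B3=F, B4=T, B5=T
#2 (a=0, r=5, s=0) -> covered: B1=T, B1=F, B2=T, B3=T
#3 (a=0, r=4, s=0) -> covered: B1=T, B1=F, B2=F, B3=F, B4=F
#4 (a=2, r=8, s=3) -> covered: B1=T, B1=F, B2=T, B3=T
pool-wide coverage (9 outcomes): B1=T, B1=F, B2=T, B2=F, B3=T, B3=F, B4=T, B4=F, B5=T
checked all size-1 subsets: none covers 9 outcomes (max 6/9)
checked all size-2 subsets: none covers 9 outcomes (max 8/9)
at size 3, {1, 2, 3} reaches all 9 outcomes; every lexicographically earlier size-3 subset fails

Answer: 1, 2, 3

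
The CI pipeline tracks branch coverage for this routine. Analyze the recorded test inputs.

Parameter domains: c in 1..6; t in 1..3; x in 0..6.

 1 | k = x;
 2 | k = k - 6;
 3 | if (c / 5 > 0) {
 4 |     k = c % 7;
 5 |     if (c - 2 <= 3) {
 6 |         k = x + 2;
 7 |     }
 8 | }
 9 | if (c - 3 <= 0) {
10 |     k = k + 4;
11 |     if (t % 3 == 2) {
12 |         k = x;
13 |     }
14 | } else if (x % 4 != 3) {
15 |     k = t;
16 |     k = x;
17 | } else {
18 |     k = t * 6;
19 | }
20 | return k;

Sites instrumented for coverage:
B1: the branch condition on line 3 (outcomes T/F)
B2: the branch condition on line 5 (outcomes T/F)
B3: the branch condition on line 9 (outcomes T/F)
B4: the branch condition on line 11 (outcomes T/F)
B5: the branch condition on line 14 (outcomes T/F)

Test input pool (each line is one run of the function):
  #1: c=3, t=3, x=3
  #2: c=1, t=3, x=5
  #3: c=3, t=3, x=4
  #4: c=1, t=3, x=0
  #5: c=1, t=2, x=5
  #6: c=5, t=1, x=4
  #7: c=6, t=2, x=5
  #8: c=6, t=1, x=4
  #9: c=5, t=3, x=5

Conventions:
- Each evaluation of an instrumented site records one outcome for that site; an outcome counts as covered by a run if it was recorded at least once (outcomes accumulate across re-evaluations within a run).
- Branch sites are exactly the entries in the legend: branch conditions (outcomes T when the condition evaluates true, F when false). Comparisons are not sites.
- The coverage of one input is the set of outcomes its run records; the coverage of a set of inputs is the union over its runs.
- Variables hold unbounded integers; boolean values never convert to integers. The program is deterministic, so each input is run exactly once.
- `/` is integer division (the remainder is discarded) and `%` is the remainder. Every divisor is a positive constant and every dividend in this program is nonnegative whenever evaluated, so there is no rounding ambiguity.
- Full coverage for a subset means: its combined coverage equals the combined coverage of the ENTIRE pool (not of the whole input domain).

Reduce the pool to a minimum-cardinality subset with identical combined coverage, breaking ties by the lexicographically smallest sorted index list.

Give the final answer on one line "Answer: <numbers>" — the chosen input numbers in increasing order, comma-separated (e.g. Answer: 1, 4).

run #1 (c=3, t=3, x=3) runs B1->F, B3->T, B4->F; records B1=F, B3=T, B4=F
run #2 (c=1, t=3, x=5) runs B1->F, B3->T, B4->F; records B1=F, B3=T, B4=F
run #3 (c=3, t=3, x=4) runs B1->F, B3->T, B4->F; records B1=F, B3=T, B4=F
run #4 (c=1, t=3, x=0) runs B1->F, B3->T, B4->F; records B1=F, B3=T, B4=F
run #5 (c=1, t=2, x=5) runs B1->F, B3->T, B4->T; records B1=F, B3=T, B4=T
run #6 (c=5, t=1, x=4) runs B1->T, B2->T, B3->F, B5->T; records B1=T, B2=T, B3=F, B5=T
run #7 (c=6, t=2, x=5) runs B1->T, B2->F, B3->F, B5->T; records B1=T, B2=F, B3=F, B5=T
run #8 (c=6, t=1, x=4) runs B1->T, B2->F, B3->F, B5->T; records B1=T, B2=F, B3=F, B5=T
run #9 (c=5, t=3, x=5) runs B1->T, B2->T, B3->F, B5->T; records B1=T, B2=T, B3=F, B5=T
pool-wide coverage (9 outcomes): B1=T, B1=F, B2=T, B2=F, B3=T, B3=F, B4=T, B4=F, B5=T
checked all size-1 subsets: none covers 9 outcomes (max 4/9)
checked all size-2 subsets: none covers 9 outcomes (max 7/9)
checked all size-3 subsets: none covers 9 outcomes (max 8/9)
size 4: inputs {1, 5, 6, 7} cover all 9 outcomes, and no lexicographically smaller subset of this size does

Answer: 1, 5, 6, 7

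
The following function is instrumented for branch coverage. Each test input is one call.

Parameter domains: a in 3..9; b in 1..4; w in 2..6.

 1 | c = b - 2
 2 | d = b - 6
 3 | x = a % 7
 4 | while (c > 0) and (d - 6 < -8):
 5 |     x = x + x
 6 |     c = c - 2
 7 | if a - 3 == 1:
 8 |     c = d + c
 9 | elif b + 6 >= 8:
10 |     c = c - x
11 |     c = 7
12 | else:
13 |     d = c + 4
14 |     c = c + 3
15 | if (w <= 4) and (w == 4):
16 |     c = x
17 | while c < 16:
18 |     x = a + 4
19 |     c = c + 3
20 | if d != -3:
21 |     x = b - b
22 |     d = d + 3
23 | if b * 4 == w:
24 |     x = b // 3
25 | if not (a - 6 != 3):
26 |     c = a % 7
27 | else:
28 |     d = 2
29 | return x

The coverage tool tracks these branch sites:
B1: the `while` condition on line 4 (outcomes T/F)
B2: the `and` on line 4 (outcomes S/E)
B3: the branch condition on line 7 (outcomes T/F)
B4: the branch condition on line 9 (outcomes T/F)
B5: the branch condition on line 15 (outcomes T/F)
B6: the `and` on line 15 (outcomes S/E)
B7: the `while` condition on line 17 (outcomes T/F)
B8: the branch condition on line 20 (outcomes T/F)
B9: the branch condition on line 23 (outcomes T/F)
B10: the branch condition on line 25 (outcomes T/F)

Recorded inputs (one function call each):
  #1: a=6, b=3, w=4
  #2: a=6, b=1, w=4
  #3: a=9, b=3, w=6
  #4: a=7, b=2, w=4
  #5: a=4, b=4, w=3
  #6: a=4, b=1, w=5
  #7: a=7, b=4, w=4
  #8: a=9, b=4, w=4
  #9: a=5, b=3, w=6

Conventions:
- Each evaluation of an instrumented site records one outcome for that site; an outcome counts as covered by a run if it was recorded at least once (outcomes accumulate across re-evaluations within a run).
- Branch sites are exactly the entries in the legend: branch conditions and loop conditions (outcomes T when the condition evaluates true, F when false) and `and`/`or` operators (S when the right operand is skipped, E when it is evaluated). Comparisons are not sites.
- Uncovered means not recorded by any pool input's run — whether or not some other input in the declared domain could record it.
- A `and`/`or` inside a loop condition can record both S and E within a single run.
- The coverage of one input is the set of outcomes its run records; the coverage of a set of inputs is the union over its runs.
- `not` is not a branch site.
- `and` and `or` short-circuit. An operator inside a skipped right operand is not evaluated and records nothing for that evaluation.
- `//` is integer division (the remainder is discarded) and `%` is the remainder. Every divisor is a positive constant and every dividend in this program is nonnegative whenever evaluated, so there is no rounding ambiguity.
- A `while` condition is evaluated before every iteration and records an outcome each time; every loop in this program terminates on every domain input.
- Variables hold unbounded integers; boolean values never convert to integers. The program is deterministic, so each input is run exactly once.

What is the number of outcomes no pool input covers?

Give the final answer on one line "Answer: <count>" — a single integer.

input #1, a=6, b=3, w=4: outcomes B1=T, B1=F, B2=S, B2=E, B3=F, B4=T, B5=T, B6=E, B7=T, B7=F, B8=F, B9=F, B10=F
input #2, a=6, b=1, w=4: outcomes B1=F, B2=S, B3=F, B4=F, B5=T, B6=E, B7=T, B7=F, B8=T, B9=T, B10=F
input #3, a=9, b=3, w=6: outcomes B1=T, B1=F, B2=S, B2=E, B3=F, B4=T, B5=F, B6=S, B7=T, B7=F, B8=F, B9=F, B10=T
input #4, a=7, b=2, w=4: outcomes B1=F, B2=S, B3=F, B4=T, B5=T, B6=E, B7=T, B7=F, B8=T, B9=F, B10=F
input #5, a=4, b=4, w=3: outcomes B1=F, B2=E, B3=T, B5=F, B6=E, B7=T, B7=F, B8=T, B9=F, B10=F
input #6, a=4, b=1, w=5: outcomes B1=F, B2=S, B3=T, B5=F, B6=S, B7=T, B7=F, B8=T, B9=F, B10=F
input #7, a=7, b=4, w=4: outcomes B1=F, B2=E, B3=F, B4=T, B5=T, B6=E, B7=T, B7=F, B8=T, B9=F, B10=F
input #8, a=9, b=4, w=4: outcomes B1=F, B2=E, B3=F, B4=T, B5=T, B6=E, B7=T, B7=F, B8=T, B9=F, B10=T
input #9, a=5, b=3, w=6: outcomes B1=T, B1=F, B2=S, B2=E, B3=F, B4=T, B5=F, B6=S, B7=T, B7=F, B8=F, B9=F, B10=F
union over the pool: B1=T, B1=F, B2=S, B2=E, B3=T, B3=F, B4=T, B4=F, B5=T, B5=F, B6=S, B6=E, B7=T, B7=F, B8=T, B8=F, B9=T, B9=F, B10=T, B10=F
uncovered (0 of 20): none

Answer: 0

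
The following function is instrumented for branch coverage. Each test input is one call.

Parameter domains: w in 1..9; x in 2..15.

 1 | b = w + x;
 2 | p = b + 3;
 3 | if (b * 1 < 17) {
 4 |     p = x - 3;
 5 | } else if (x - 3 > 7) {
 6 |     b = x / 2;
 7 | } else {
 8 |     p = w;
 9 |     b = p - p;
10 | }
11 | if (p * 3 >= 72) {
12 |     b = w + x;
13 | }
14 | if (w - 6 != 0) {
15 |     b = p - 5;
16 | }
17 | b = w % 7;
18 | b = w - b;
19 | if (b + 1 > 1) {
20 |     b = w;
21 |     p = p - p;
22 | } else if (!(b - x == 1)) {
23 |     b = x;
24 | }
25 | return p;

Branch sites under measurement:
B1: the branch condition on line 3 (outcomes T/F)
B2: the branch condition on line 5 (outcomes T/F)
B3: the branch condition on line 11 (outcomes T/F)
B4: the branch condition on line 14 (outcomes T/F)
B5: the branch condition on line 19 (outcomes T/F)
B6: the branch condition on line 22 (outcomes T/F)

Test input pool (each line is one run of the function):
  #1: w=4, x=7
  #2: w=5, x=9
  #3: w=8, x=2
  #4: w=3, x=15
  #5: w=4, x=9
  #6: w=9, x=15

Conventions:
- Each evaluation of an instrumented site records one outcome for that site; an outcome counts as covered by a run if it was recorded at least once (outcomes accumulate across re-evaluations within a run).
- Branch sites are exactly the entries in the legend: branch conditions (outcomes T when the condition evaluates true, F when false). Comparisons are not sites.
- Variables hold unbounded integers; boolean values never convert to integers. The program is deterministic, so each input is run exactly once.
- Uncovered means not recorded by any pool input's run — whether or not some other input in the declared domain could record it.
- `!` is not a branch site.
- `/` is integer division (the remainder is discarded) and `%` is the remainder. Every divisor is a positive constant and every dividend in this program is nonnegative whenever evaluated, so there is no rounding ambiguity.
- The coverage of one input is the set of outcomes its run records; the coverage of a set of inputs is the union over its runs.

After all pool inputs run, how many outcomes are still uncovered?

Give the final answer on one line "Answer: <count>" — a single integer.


run #1 (w=4, x=7) runs B1->T, B3->F, B4->T, B5->F, B6->T; records B1=T, B3=F, B4=T, B5=F, B6=T
run #2 (w=5, x=9) runs B1->T, B3->F, B4->T, B5->F, B6->T; records B1=T, B3=F, B4=T, B5=F, B6=T
run #3 (w=8, x=2) runs B1->T, B3->F, B4->T, B5->T; records B1=T, B3=F, B4=T, B5=T
run #4 (w=3, x=15) runs B1->F, B2->T, B3->F, B4->T, B5->F, B6->T; records B1=F, B2=T, B3=F, B4=T, B5=F, B6=T
run #5 (w=4, x=9) runs B1->T, B3->F, B4->T, B5->F, B6->T; records B1=T, B3=F, B4=T, B5=F, B6=T
run #6 (w=9, x=15) runs B1->F, B2->T, B3->T, B4->T, B5->T; records B1=F, B2=T, B3=T, B4=T, B5=T
union over the pool: B1=T, B1=F, B2=T, B3=T, B3=F, B4=T, B5=T, B5=F, B6=T
uncovered (3 of 12): B2=F, B4=F, B6=F
Answer: 3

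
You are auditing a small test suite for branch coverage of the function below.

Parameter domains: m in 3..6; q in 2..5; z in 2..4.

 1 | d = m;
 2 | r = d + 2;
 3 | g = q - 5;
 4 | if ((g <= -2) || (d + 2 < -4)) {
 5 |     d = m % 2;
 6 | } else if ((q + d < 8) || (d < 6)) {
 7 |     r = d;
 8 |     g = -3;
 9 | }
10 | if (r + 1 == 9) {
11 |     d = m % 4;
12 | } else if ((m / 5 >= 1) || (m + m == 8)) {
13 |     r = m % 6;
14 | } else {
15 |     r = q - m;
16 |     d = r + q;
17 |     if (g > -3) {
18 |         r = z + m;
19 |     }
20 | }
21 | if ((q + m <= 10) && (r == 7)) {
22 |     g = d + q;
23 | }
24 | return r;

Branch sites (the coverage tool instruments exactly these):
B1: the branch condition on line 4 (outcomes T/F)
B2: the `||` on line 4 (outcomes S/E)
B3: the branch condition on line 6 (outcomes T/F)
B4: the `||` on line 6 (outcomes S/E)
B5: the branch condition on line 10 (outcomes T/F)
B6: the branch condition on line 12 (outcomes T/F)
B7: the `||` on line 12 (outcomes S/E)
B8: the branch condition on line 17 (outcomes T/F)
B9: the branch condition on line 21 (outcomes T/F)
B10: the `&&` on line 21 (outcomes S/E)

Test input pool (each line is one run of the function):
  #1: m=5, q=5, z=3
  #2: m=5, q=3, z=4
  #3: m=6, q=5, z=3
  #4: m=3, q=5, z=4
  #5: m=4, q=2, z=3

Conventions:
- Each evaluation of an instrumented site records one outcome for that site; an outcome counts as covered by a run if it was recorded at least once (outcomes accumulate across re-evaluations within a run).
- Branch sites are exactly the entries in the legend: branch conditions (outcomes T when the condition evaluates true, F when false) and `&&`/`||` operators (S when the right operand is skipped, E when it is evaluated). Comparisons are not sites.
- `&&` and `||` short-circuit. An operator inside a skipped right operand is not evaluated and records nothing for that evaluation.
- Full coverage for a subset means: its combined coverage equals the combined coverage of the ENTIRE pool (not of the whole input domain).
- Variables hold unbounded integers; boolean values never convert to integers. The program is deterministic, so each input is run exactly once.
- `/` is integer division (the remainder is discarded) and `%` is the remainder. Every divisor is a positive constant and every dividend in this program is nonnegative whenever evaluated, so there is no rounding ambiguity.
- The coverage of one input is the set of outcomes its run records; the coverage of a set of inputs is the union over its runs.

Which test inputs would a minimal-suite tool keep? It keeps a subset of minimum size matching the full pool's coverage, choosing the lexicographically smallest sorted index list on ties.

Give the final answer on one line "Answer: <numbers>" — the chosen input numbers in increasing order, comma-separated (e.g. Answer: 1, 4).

run #1 (m=5, q=5, z=3) runs B2->E, B1->F, B4->E, B3->T, B5->F, B7->S, B6->T, B10->E, B9->F; records B1=F, B2=E, B3=T, B4=E, B5=F, B6=T, B7=S, B9=F, B10=E
run #2 (m=5, q=3, z=4) runs B2->S, B1->T, B5->F, B7->S, B6->T, B10->E, B9->F; records B1=T, B2=S, B5=F, B6=T, B7=S, B9=F, B10=E
run #3 (m=6, q=5, z=3) runs B2->E, B1->F, B4->E, B3->F, B5->T, B10->S, B9->F; records B1=F, B2=E, B3=F, B4=E, B5=T, B9=F, B10=S
run #4 (m=3, q=5, z=4) runs B2->E, B1->F, B4->E, B3->T, B5->F, B7->E, B6->F, B8->F, B10->E, B9->F; records B1=F, B2=E, B3=T, B4=E, B5=F, B6=F, B7=E, B8=F, B9=F, B10=E
run #5 (m=4, q=2, z=3) runs B2->S, B1->T, B5->F, B7->E, B6->T, B10->E, B9->F; records B1=T, B2=S, B5=F, B6=T, B7=E, B9=F, B10=E
union over all inputs: B1=T, B1=F, B2=S, B2=E, B3=T, B3=F, B4=E, B5=T, B5=F, B6=T, B6=F, B7=S, B7=E, B8=F, B9=F, B10=S, B10=E (17 outcomes)
every size-1 subset falls short of the 17 outcomes (best: 10/17)
every size-2 subset falls short of the 17 outcomes (best: 14/17)
the canonical winner is {2, 3, 4}: size 3, full 17-outcome coverage, earliest index list among size-3 covers

Answer: 2, 3, 4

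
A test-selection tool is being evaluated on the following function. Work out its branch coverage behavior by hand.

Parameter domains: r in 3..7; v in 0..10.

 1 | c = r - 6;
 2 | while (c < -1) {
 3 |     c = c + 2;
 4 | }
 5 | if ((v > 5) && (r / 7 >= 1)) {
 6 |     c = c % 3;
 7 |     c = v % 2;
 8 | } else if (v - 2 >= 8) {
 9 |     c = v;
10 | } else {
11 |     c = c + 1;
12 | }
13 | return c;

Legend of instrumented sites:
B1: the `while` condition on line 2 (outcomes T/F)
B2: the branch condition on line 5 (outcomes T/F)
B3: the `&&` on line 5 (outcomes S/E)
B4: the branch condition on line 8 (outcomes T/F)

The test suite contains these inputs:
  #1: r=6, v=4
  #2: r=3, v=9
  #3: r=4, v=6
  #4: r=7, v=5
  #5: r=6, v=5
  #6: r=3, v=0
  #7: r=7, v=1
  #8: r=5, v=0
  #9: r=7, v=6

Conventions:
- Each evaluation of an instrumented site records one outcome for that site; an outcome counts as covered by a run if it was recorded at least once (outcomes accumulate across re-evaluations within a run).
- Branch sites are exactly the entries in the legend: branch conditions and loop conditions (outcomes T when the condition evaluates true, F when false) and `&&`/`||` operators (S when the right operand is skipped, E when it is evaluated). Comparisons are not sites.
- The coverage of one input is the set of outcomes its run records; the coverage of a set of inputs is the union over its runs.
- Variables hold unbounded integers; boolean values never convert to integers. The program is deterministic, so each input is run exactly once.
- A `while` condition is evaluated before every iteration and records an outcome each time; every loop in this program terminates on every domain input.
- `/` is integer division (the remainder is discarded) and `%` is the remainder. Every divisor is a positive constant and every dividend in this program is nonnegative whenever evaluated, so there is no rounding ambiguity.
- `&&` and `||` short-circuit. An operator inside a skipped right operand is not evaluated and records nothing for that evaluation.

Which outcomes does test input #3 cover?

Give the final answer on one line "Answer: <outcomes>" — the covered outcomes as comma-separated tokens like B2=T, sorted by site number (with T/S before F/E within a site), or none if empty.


Simulating input #3 (r=4, v=6) step by step:
  B1->T, B1->F, B3->E, B2->F, B4->F
as a set, this run covers: B1=T, B1=F, B2=F, B3=E, B4=F
Answer: B1=T, B1=F, B2=F, B3=E, B4=F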